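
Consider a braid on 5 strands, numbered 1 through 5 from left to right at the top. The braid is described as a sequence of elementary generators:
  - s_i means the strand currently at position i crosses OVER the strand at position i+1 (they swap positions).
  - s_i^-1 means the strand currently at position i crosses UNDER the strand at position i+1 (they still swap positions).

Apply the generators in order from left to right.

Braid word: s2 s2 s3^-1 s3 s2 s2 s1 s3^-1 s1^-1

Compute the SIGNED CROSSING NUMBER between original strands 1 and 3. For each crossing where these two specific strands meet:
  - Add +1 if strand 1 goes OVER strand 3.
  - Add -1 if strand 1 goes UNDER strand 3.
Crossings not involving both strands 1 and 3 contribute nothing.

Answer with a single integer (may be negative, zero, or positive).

Answer: 0

Derivation:
Gen 1: crossing 2x3. Both 1&3? no. Sum: 0
Gen 2: crossing 3x2. Both 1&3? no. Sum: 0
Gen 3: crossing 3x4. Both 1&3? no. Sum: 0
Gen 4: crossing 4x3. Both 1&3? no. Sum: 0
Gen 5: crossing 2x3. Both 1&3? no. Sum: 0
Gen 6: crossing 3x2. Both 1&3? no. Sum: 0
Gen 7: crossing 1x2. Both 1&3? no. Sum: 0
Gen 8: crossing 3x4. Both 1&3? no. Sum: 0
Gen 9: crossing 2x1. Both 1&3? no. Sum: 0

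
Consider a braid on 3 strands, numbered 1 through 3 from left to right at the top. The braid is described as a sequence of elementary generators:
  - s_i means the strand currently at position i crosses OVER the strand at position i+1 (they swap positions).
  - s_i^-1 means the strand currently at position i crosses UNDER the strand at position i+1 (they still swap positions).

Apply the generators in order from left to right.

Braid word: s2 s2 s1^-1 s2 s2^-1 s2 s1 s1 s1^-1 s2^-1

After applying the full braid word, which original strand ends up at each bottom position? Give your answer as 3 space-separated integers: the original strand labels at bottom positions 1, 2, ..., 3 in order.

Answer: 3 1 2

Derivation:
Gen 1 (s2): strand 2 crosses over strand 3. Perm now: [1 3 2]
Gen 2 (s2): strand 3 crosses over strand 2. Perm now: [1 2 3]
Gen 3 (s1^-1): strand 1 crosses under strand 2. Perm now: [2 1 3]
Gen 4 (s2): strand 1 crosses over strand 3. Perm now: [2 3 1]
Gen 5 (s2^-1): strand 3 crosses under strand 1. Perm now: [2 1 3]
Gen 6 (s2): strand 1 crosses over strand 3. Perm now: [2 3 1]
Gen 7 (s1): strand 2 crosses over strand 3. Perm now: [3 2 1]
Gen 8 (s1): strand 3 crosses over strand 2. Perm now: [2 3 1]
Gen 9 (s1^-1): strand 2 crosses under strand 3. Perm now: [3 2 1]
Gen 10 (s2^-1): strand 2 crosses under strand 1. Perm now: [3 1 2]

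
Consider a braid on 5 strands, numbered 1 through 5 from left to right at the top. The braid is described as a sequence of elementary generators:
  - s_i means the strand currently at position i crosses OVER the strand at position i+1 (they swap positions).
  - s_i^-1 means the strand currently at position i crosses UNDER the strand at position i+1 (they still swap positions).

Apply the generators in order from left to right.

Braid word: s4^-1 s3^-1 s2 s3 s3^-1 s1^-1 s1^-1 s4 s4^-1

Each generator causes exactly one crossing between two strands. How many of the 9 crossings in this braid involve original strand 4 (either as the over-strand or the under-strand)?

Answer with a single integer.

Answer: 3

Derivation:
Gen 1: crossing 4x5. Involves strand 4? yes. Count so far: 1
Gen 2: crossing 3x5. Involves strand 4? no. Count so far: 1
Gen 3: crossing 2x5. Involves strand 4? no. Count so far: 1
Gen 4: crossing 2x3. Involves strand 4? no. Count so far: 1
Gen 5: crossing 3x2. Involves strand 4? no. Count so far: 1
Gen 6: crossing 1x5. Involves strand 4? no. Count so far: 1
Gen 7: crossing 5x1. Involves strand 4? no. Count so far: 1
Gen 8: crossing 3x4. Involves strand 4? yes. Count so far: 2
Gen 9: crossing 4x3. Involves strand 4? yes. Count so far: 3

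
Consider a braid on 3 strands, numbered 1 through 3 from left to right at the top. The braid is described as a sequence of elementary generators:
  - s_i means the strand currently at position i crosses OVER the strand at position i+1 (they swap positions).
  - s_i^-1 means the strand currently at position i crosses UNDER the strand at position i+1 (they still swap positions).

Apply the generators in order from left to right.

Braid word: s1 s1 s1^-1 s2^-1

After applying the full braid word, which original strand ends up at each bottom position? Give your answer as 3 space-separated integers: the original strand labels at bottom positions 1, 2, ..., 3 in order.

Answer: 2 3 1

Derivation:
Gen 1 (s1): strand 1 crosses over strand 2. Perm now: [2 1 3]
Gen 2 (s1): strand 2 crosses over strand 1. Perm now: [1 2 3]
Gen 3 (s1^-1): strand 1 crosses under strand 2. Perm now: [2 1 3]
Gen 4 (s2^-1): strand 1 crosses under strand 3. Perm now: [2 3 1]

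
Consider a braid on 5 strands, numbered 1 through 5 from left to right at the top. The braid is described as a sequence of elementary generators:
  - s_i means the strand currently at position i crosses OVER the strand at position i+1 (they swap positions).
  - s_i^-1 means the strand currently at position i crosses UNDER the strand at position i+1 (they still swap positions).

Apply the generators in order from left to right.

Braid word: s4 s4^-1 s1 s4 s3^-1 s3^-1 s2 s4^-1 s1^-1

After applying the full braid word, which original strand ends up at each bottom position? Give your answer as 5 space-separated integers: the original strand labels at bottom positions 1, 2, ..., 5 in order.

Answer: 3 2 1 4 5

Derivation:
Gen 1 (s4): strand 4 crosses over strand 5. Perm now: [1 2 3 5 4]
Gen 2 (s4^-1): strand 5 crosses under strand 4. Perm now: [1 2 3 4 5]
Gen 3 (s1): strand 1 crosses over strand 2. Perm now: [2 1 3 4 5]
Gen 4 (s4): strand 4 crosses over strand 5. Perm now: [2 1 3 5 4]
Gen 5 (s3^-1): strand 3 crosses under strand 5. Perm now: [2 1 5 3 4]
Gen 6 (s3^-1): strand 5 crosses under strand 3. Perm now: [2 1 3 5 4]
Gen 7 (s2): strand 1 crosses over strand 3. Perm now: [2 3 1 5 4]
Gen 8 (s4^-1): strand 5 crosses under strand 4. Perm now: [2 3 1 4 5]
Gen 9 (s1^-1): strand 2 crosses under strand 3. Perm now: [3 2 1 4 5]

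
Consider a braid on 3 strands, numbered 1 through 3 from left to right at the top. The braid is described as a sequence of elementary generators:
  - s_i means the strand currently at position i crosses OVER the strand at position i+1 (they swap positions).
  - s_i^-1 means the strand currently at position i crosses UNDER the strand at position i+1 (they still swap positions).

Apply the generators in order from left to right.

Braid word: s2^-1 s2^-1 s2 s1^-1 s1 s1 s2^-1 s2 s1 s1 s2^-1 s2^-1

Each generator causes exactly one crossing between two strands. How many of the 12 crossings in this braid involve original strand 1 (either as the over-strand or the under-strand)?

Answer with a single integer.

Answer: 9

Derivation:
Gen 1: crossing 2x3. Involves strand 1? no. Count so far: 0
Gen 2: crossing 3x2. Involves strand 1? no. Count so far: 0
Gen 3: crossing 2x3. Involves strand 1? no. Count so far: 0
Gen 4: crossing 1x3. Involves strand 1? yes. Count so far: 1
Gen 5: crossing 3x1. Involves strand 1? yes. Count so far: 2
Gen 6: crossing 1x3. Involves strand 1? yes. Count so far: 3
Gen 7: crossing 1x2. Involves strand 1? yes. Count so far: 4
Gen 8: crossing 2x1. Involves strand 1? yes. Count so far: 5
Gen 9: crossing 3x1. Involves strand 1? yes. Count so far: 6
Gen 10: crossing 1x3. Involves strand 1? yes. Count so far: 7
Gen 11: crossing 1x2. Involves strand 1? yes. Count so far: 8
Gen 12: crossing 2x1. Involves strand 1? yes. Count so far: 9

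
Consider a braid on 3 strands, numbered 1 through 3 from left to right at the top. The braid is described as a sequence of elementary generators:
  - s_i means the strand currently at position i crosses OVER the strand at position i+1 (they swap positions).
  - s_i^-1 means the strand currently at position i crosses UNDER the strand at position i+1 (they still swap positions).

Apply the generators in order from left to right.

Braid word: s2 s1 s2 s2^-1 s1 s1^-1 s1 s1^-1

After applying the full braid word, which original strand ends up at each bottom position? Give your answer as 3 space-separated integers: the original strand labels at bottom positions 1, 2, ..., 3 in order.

Gen 1 (s2): strand 2 crosses over strand 3. Perm now: [1 3 2]
Gen 2 (s1): strand 1 crosses over strand 3. Perm now: [3 1 2]
Gen 3 (s2): strand 1 crosses over strand 2. Perm now: [3 2 1]
Gen 4 (s2^-1): strand 2 crosses under strand 1. Perm now: [3 1 2]
Gen 5 (s1): strand 3 crosses over strand 1. Perm now: [1 3 2]
Gen 6 (s1^-1): strand 1 crosses under strand 3. Perm now: [3 1 2]
Gen 7 (s1): strand 3 crosses over strand 1. Perm now: [1 3 2]
Gen 8 (s1^-1): strand 1 crosses under strand 3. Perm now: [3 1 2]

Answer: 3 1 2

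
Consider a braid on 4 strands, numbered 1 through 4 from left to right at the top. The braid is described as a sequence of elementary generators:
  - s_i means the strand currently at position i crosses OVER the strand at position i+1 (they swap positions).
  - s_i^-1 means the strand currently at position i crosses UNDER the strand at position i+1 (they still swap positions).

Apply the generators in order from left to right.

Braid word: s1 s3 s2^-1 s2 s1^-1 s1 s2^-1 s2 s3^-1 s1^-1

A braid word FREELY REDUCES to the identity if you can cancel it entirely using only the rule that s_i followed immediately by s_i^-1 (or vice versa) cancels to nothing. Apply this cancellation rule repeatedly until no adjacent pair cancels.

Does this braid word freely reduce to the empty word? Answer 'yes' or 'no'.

Gen 1 (s1): push. Stack: [s1]
Gen 2 (s3): push. Stack: [s1 s3]
Gen 3 (s2^-1): push. Stack: [s1 s3 s2^-1]
Gen 4 (s2): cancels prior s2^-1. Stack: [s1 s3]
Gen 5 (s1^-1): push. Stack: [s1 s3 s1^-1]
Gen 6 (s1): cancels prior s1^-1. Stack: [s1 s3]
Gen 7 (s2^-1): push. Stack: [s1 s3 s2^-1]
Gen 8 (s2): cancels prior s2^-1. Stack: [s1 s3]
Gen 9 (s3^-1): cancels prior s3. Stack: [s1]
Gen 10 (s1^-1): cancels prior s1. Stack: []
Reduced word: (empty)

Answer: yes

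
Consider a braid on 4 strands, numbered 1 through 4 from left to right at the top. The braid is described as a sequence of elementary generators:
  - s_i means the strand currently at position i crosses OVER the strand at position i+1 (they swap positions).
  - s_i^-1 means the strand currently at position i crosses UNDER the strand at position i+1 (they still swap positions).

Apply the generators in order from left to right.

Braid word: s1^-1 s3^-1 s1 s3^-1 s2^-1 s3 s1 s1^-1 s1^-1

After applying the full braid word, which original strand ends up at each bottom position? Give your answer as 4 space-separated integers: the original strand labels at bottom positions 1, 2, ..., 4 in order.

Answer: 3 1 4 2

Derivation:
Gen 1 (s1^-1): strand 1 crosses under strand 2. Perm now: [2 1 3 4]
Gen 2 (s3^-1): strand 3 crosses under strand 4. Perm now: [2 1 4 3]
Gen 3 (s1): strand 2 crosses over strand 1. Perm now: [1 2 4 3]
Gen 4 (s3^-1): strand 4 crosses under strand 3. Perm now: [1 2 3 4]
Gen 5 (s2^-1): strand 2 crosses under strand 3. Perm now: [1 3 2 4]
Gen 6 (s3): strand 2 crosses over strand 4. Perm now: [1 3 4 2]
Gen 7 (s1): strand 1 crosses over strand 3. Perm now: [3 1 4 2]
Gen 8 (s1^-1): strand 3 crosses under strand 1. Perm now: [1 3 4 2]
Gen 9 (s1^-1): strand 1 crosses under strand 3. Perm now: [3 1 4 2]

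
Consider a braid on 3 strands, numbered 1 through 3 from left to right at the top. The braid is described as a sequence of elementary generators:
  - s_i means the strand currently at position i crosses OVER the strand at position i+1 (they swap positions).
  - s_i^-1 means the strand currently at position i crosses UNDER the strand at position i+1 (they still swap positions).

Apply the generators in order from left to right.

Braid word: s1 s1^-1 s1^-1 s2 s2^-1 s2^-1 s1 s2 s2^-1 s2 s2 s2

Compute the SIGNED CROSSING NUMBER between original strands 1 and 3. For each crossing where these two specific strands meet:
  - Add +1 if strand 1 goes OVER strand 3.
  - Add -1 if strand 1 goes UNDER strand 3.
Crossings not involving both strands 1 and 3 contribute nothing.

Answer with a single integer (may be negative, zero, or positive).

Gen 1: crossing 1x2. Both 1&3? no. Sum: 0
Gen 2: crossing 2x1. Both 1&3? no. Sum: 0
Gen 3: crossing 1x2. Both 1&3? no. Sum: 0
Gen 4: 1 over 3. Both 1&3? yes. Contrib: +1. Sum: 1
Gen 5: 3 under 1. Both 1&3? yes. Contrib: +1. Sum: 2
Gen 6: 1 under 3. Both 1&3? yes. Contrib: -1. Sum: 1
Gen 7: crossing 2x3. Both 1&3? no. Sum: 1
Gen 8: crossing 2x1. Both 1&3? no. Sum: 1
Gen 9: crossing 1x2. Both 1&3? no. Sum: 1
Gen 10: crossing 2x1. Both 1&3? no. Sum: 1
Gen 11: crossing 1x2. Both 1&3? no. Sum: 1
Gen 12: crossing 2x1. Both 1&3? no. Sum: 1

Answer: 1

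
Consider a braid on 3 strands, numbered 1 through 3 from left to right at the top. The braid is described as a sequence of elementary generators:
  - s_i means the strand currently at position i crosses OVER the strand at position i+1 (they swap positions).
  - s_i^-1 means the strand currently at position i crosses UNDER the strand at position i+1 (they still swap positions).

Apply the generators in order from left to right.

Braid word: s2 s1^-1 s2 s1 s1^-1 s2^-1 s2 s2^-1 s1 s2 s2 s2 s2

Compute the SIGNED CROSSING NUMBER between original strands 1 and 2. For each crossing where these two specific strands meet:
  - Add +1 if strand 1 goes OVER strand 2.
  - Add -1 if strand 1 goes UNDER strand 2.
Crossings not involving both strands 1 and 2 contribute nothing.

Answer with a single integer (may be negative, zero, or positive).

Answer: 4

Derivation:
Gen 1: crossing 2x3. Both 1&2? no. Sum: 0
Gen 2: crossing 1x3. Both 1&2? no. Sum: 0
Gen 3: 1 over 2. Both 1&2? yes. Contrib: +1. Sum: 1
Gen 4: crossing 3x2. Both 1&2? no. Sum: 1
Gen 5: crossing 2x3. Both 1&2? no. Sum: 1
Gen 6: 2 under 1. Both 1&2? yes. Contrib: +1. Sum: 2
Gen 7: 1 over 2. Both 1&2? yes. Contrib: +1. Sum: 3
Gen 8: 2 under 1. Both 1&2? yes. Contrib: +1. Sum: 4
Gen 9: crossing 3x1. Both 1&2? no. Sum: 4
Gen 10: crossing 3x2. Both 1&2? no. Sum: 4
Gen 11: crossing 2x3. Both 1&2? no. Sum: 4
Gen 12: crossing 3x2. Both 1&2? no. Sum: 4
Gen 13: crossing 2x3. Both 1&2? no. Sum: 4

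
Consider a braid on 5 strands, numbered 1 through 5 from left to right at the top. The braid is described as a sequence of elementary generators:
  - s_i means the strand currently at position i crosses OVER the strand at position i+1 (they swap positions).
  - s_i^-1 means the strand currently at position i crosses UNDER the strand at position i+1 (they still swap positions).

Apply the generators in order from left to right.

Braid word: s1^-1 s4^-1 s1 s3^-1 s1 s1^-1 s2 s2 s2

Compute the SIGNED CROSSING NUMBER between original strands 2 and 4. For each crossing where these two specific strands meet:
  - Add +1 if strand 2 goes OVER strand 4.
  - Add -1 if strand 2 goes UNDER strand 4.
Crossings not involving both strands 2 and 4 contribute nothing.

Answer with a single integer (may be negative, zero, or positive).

Answer: 0

Derivation:
Gen 1: crossing 1x2. Both 2&4? no. Sum: 0
Gen 2: crossing 4x5. Both 2&4? no. Sum: 0
Gen 3: crossing 2x1. Both 2&4? no. Sum: 0
Gen 4: crossing 3x5. Both 2&4? no. Sum: 0
Gen 5: crossing 1x2. Both 2&4? no. Sum: 0
Gen 6: crossing 2x1. Both 2&4? no. Sum: 0
Gen 7: crossing 2x5. Both 2&4? no. Sum: 0
Gen 8: crossing 5x2. Both 2&4? no. Sum: 0
Gen 9: crossing 2x5. Both 2&4? no. Sum: 0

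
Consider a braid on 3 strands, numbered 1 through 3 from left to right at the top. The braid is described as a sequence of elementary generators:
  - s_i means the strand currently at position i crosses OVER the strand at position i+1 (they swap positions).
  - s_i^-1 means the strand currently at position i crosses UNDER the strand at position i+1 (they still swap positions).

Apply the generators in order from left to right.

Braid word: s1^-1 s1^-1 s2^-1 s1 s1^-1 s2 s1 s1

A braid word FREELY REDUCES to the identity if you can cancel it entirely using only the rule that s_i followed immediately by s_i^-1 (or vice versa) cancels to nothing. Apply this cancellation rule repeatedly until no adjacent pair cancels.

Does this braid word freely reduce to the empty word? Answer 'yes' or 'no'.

Answer: yes

Derivation:
Gen 1 (s1^-1): push. Stack: [s1^-1]
Gen 2 (s1^-1): push. Stack: [s1^-1 s1^-1]
Gen 3 (s2^-1): push. Stack: [s1^-1 s1^-1 s2^-1]
Gen 4 (s1): push. Stack: [s1^-1 s1^-1 s2^-1 s1]
Gen 5 (s1^-1): cancels prior s1. Stack: [s1^-1 s1^-1 s2^-1]
Gen 6 (s2): cancels prior s2^-1. Stack: [s1^-1 s1^-1]
Gen 7 (s1): cancels prior s1^-1. Stack: [s1^-1]
Gen 8 (s1): cancels prior s1^-1. Stack: []
Reduced word: (empty)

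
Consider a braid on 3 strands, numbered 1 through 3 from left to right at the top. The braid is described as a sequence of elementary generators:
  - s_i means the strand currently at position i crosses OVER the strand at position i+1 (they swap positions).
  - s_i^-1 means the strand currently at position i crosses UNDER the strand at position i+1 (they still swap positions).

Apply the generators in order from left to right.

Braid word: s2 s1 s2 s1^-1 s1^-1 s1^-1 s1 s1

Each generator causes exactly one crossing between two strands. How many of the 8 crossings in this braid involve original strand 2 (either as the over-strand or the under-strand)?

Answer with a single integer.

Gen 1: crossing 2x3. Involves strand 2? yes. Count so far: 1
Gen 2: crossing 1x3. Involves strand 2? no. Count so far: 1
Gen 3: crossing 1x2. Involves strand 2? yes. Count so far: 2
Gen 4: crossing 3x2. Involves strand 2? yes. Count so far: 3
Gen 5: crossing 2x3. Involves strand 2? yes. Count so far: 4
Gen 6: crossing 3x2. Involves strand 2? yes. Count so far: 5
Gen 7: crossing 2x3. Involves strand 2? yes. Count so far: 6
Gen 8: crossing 3x2. Involves strand 2? yes. Count so far: 7

Answer: 7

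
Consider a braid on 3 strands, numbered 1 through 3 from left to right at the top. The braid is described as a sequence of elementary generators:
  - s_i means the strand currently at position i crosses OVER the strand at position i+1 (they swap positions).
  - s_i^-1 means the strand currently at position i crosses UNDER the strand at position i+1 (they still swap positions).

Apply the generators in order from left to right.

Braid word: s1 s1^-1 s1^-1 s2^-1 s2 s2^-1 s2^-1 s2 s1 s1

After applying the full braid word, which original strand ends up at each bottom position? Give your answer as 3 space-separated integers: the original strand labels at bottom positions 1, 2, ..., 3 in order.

Answer: 2 3 1

Derivation:
Gen 1 (s1): strand 1 crosses over strand 2. Perm now: [2 1 3]
Gen 2 (s1^-1): strand 2 crosses under strand 1. Perm now: [1 2 3]
Gen 3 (s1^-1): strand 1 crosses under strand 2. Perm now: [2 1 3]
Gen 4 (s2^-1): strand 1 crosses under strand 3. Perm now: [2 3 1]
Gen 5 (s2): strand 3 crosses over strand 1. Perm now: [2 1 3]
Gen 6 (s2^-1): strand 1 crosses under strand 3. Perm now: [2 3 1]
Gen 7 (s2^-1): strand 3 crosses under strand 1. Perm now: [2 1 3]
Gen 8 (s2): strand 1 crosses over strand 3. Perm now: [2 3 1]
Gen 9 (s1): strand 2 crosses over strand 3. Perm now: [3 2 1]
Gen 10 (s1): strand 3 crosses over strand 2. Perm now: [2 3 1]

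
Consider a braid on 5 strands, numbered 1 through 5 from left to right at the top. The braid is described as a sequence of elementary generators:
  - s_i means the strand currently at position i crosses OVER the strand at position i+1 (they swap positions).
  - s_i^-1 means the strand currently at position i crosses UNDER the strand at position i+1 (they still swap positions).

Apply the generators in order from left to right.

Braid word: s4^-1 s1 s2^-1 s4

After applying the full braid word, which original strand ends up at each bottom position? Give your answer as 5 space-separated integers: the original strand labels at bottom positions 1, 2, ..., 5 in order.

Answer: 2 3 1 4 5

Derivation:
Gen 1 (s4^-1): strand 4 crosses under strand 5. Perm now: [1 2 3 5 4]
Gen 2 (s1): strand 1 crosses over strand 2. Perm now: [2 1 3 5 4]
Gen 3 (s2^-1): strand 1 crosses under strand 3. Perm now: [2 3 1 5 4]
Gen 4 (s4): strand 5 crosses over strand 4. Perm now: [2 3 1 4 5]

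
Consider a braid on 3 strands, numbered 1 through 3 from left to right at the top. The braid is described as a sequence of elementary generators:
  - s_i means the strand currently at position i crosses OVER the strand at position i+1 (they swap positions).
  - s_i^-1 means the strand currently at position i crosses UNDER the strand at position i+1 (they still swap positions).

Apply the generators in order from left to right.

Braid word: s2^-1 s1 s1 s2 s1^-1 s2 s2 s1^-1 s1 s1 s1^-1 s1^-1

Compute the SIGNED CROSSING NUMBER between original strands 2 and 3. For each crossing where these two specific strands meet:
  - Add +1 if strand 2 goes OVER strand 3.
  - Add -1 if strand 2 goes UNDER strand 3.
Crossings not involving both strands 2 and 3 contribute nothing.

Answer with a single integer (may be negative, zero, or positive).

Answer: -2

Derivation:
Gen 1: 2 under 3. Both 2&3? yes. Contrib: -1. Sum: -1
Gen 2: crossing 1x3. Both 2&3? no. Sum: -1
Gen 3: crossing 3x1. Both 2&3? no. Sum: -1
Gen 4: 3 over 2. Both 2&3? yes. Contrib: -1. Sum: -2
Gen 5: crossing 1x2. Both 2&3? no. Sum: -2
Gen 6: crossing 1x3. Both 2&3? no. Sum: -2
Gen 7: crossing 3x1. Both 2&3? no. Sum: -2
Gen 8: crossing 2x1. Both 2&3? no. Sum: -2
Gen 9: crossing 1x2. Both 2&3? no. Sum: -2
Gen 10: crossing 2x1. Both 2&3? no. Sum: -2
Gen 11: crossing 1x2. Both 2&3? no. Sum: -2
Gen 12: crossing 2x1. Both 2&3? no. Sum: -2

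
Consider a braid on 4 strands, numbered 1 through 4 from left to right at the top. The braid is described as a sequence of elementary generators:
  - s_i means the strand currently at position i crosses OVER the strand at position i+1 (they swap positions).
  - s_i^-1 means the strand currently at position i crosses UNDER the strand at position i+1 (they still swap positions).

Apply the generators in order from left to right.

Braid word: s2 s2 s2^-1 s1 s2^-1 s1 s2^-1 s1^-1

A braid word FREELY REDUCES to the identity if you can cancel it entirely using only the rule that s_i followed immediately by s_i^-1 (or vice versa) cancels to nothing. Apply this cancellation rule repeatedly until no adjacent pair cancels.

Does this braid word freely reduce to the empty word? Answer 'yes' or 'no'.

Gen 1 (s2): push. Stack: [s2]
Gen 2 (s2): push. Stack: [s2 s2]
Gen 3 (s2^-1): cancels prior s2. Stack: [s2]
Gen 4 (s1): push. Stack: [s2 s1]
Gen 5 (s2^-1): push. Stack: [s2 s1 s2^-1]
Gen 6 (s1): push. Stack: [s2 s1 s2^-1 s1]
Gen 7 (s2^-1): push. Stack: [s2 s1 s2^-1 s1 s2^-1]
Gen 8 (s1^-1): push. Stack: [s2 s1 s2^-1 s1 s2^-1 s1^-1]
Reduced word: s2 s1 s2^-1 s1 s2^-1 s1^-1

Answer: no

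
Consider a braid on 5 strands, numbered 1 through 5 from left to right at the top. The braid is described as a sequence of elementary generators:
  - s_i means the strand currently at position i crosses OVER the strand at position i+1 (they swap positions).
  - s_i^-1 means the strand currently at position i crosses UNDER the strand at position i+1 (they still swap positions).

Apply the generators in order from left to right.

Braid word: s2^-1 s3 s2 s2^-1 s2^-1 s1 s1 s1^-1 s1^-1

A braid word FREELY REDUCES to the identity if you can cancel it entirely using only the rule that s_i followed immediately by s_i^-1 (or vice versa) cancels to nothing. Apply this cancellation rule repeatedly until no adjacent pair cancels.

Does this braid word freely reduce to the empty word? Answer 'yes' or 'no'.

Gen 1 (s2^-1): push. Stack: [s2^-1]
Gen 2 (s3): push. Stack: [s2^-1 s3]
Gen 3 (s2): push. Stack: [s2^-1 s3 s2]
Gen 4 (s2^-1): cancels prior s2. Stack: [s2^-1 s3]
Gen 5 (s2^-1): push. Stack: [s2^-1 s3 s2^-1]
Gen 6 (s1): push. Stack: [s2^-1 s3 s2^-1 s1]
Gen 7 (s1): push. Stack: [s2^-1 s3 s2^-1 s1 s1]
Gen 8 (s1^-1): cancels prior s1. Stack: [s2^-1 s3 s2^-1 s1]
Gen 9 (s1^-1): cancels prior s1. Stack: [s2^-1 s3 s2^-1]
Reduced word: s2^-1 s3 s2^-1

Answer: no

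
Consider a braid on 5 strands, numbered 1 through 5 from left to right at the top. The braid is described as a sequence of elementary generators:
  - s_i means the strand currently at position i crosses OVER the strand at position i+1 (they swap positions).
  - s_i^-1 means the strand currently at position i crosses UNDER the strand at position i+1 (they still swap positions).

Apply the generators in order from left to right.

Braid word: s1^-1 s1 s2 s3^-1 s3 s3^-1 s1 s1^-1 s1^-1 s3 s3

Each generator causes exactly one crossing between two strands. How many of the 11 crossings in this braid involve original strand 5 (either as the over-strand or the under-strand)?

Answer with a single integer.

Gen 1: crossing 1x2. Involves strand 5? no. Count so far: 0
Gen 2: crossing 2x1. Involves strand 5? no. Count so far: 0
Gen 3: crossing 2x3. Involves strand 5? no. Count so far: 0
Gen 4: crossing 2x4. Involves strand 5? no. Count so far: 0
Gen 5: crossing 4x2. Involves strand 5? no. Count so far: 0
Gen 6: crossing 2x4. Involves strand 5? no. Count so far: 0
Gen 7: crossing 1x3. Involves strand 5? no. Count so far: 0
Gen 8: crossing 3x1. Involves strand 5? no. Count so far: 0
Gen 9: crossing 1x3. Involves strand 5? no. Count so far: 0
Gen 10: crossing 4x2. Involves strand 5? no. Count so far: 0
Gen 11: crossing 2x4. Involves strand 5? no. Count so far: 0

Answer: 0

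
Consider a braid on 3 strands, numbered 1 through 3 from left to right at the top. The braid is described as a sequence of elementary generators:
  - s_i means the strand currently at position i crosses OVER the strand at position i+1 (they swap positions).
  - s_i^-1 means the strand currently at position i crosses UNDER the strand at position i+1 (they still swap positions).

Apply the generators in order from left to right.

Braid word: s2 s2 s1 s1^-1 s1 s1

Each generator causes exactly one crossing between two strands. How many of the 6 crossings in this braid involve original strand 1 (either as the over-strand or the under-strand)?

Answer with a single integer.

Answer: 4

Derivation:
Gen 1: crossing 2x3. Involves strand 1? no. Count so far: 0
Gen 2: crossing 3x2. Involves strand 1? no. Count so far: 0
Gen 3: crossing 1x2. Involves strand 1? yes. Count so far: 1
Gen 4: crossing 2x1. Involves strand 1? yes. Count so far: 2
Gen 5: crossing 1x2. Involves strand 1? yes. Count so far: 3
Gen 6: crossing 2x1. Involves strand 1? yes. Count so far: 4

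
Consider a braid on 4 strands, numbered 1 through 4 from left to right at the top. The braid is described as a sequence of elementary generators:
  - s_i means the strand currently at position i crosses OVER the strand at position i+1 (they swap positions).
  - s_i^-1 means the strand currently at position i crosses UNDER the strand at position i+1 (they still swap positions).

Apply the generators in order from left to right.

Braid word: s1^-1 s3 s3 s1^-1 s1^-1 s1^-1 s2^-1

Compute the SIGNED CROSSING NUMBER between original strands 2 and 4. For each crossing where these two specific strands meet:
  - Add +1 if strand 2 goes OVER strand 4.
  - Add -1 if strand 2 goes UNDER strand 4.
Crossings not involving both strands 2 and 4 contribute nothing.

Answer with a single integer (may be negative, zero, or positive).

Gen 1: crossing 1x2. Both 2&4? no. Sum: 0
Gen 2: crossing 3x4. Both 2&4? no. Sum: 0
Gen 3: crossing 4x3. Both 2&4? no. Sum: 0
Gen 4: crossing 2x1. Both 2&4? no. Sum: 0
Gen 5: crossing 1x2. Both 2&4? no. Sum: 0
Gen 6: crossing 2x1. Both 2&4? no. Sum: 0
Gen 7: crossing 2x3. Both 2&4? no. Sum: 0

Answer: 0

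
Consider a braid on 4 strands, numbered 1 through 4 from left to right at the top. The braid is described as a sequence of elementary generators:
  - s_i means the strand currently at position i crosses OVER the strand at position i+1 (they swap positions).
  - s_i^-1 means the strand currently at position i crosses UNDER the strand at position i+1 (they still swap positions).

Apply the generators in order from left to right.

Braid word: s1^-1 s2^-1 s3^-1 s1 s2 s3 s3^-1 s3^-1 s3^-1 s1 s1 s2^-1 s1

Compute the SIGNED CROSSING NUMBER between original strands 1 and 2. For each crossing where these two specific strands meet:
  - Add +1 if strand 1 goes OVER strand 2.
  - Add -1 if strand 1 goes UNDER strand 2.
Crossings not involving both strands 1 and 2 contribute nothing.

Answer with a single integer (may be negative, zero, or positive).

Gen 1: 1 under 2. Both 1&2? yes. Contrib: -1. Sum: -1
Gen 2: crossing 1x3. Both 1&2? no. Sum: -1
Gen 3: crossing 1x4. Both 1&2? no. Sum: -1
Gen 4: crossing 2x3. Both 1&2? no. Sum: -1
Gen 5: crossing 2x4. Both 1&2? no. Sum: -1
Gen 6: 2 over 1. Both 1&2? yes. Contrib: -1. Sum: -2
Gen 7: 1 under 2. Both 1&2? yes. Contrib: -1. Sum: -3
Gen 8: 2 under 1. Both 1&2? yes. Contrib: +1. Sum: -2
Gen 9: 1 under 2. Both 1&2? yes. Contrib: -1. Sum: -3
Gen 10: crossing 3x4. Both 1&2? no. Sum: -3
Gen 11: crossing 4x3. Both 1&2? no. Sum: -3
Gen 12: crossing 4x2. Both 1&2? no. Sum: -3
Gen 13: crossing 3x2. Both 1&2? no. Sum: -3

Answer: -3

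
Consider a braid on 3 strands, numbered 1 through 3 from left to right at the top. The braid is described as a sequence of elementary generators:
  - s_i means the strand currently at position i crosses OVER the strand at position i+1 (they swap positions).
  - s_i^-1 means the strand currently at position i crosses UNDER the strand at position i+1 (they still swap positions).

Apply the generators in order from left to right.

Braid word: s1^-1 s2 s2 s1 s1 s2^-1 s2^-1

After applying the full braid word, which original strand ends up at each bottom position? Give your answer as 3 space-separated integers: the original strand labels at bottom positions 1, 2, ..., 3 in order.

Answer: 2 1 3

Derivation:
Gen 1 (s1^-1): strand 1 crosses under strand 2. Perm now: [2 1 3]
Gen 2 (s2): strand 1 crosses over strand 3. Perm now: [2 3 1]
Gen 3 (s2): strand 3 crosses over strand 1. Perm now: [2 1 3]
Gen 4 (s1): strand 2 crosses over strand 1. Perm now: [1 2 3]
Gen 5 (s1): strand 1 crosses over strand 2. Perm now: [2 1 3]
Gen 6 (s2^-1): strand 1 crosses under strand 3. Perm now: [2 3 1]
Gen 7 (s2^-1): strand 3 crosses under strand 1. Perm now: [2 1 3]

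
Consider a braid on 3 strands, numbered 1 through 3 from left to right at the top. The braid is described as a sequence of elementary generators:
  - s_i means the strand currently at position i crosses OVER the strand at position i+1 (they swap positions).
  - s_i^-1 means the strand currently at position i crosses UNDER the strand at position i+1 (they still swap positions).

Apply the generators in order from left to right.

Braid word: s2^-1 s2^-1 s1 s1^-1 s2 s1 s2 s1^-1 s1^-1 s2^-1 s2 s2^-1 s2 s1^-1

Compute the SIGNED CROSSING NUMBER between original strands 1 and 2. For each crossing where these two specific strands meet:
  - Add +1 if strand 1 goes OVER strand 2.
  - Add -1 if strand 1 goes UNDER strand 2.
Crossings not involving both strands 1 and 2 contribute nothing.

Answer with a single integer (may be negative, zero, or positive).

Gen 1: crossing 2x3. Both 1&2? no. Sum: 0
Gen 2: crossing 3x2. Both 1&2? no. Sum: 0
Gen 3: 1 over 2. Both 1&2? yes. Contrib: +1. Sum: 1
Gen 4: 2 under 1. Both 1&2? yes. Contrib: +1. Sum: 2
Gen 5: crossing 2x3. Both 1&2? no. Sum: 2
Gen 6: crossing 1x3. Both 1&2? no. Sum: 2
Gen 7: 1 over 2. Both 1&2? yes. Contrib: +1. Sum: 3
Gen 8: crossing 3x2. Both 1&2? no. Sum: 3
Gen 9: crossing 2x3. Both 1&2? no. Sum: 3
Gen 10: 2 under 1. Both 1&2? yes. Contrib: +1. Sum: 4
Gen 11: 1 over 2. Both 1&2? yes. Contrib: +1. Sum: 5
Gen 12: 2 under 1. Both 1&2? yes. Contrib: +1. Sum: 6
Gen 13: 1 over 2. Both 1&2? yes. Contrib: +1. Sum: 7
Gen 14: crossing 3x2. Both 1&2? no. Sum: 7

Answer: 7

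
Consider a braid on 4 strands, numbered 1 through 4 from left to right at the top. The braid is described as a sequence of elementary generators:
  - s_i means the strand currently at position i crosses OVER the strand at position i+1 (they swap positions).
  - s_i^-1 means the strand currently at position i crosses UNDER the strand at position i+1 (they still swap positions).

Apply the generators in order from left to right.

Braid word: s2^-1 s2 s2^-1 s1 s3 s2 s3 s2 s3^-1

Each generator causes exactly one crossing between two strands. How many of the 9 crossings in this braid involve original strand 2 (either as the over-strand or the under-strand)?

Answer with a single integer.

Gen 1: crossing 2x3. Involves strand 2? yes. Count so far: 1
Gen 2: crossing 3x2. Involves strand 2? yes. Count so far: 2
Gen 3: crossing 2x3. Involves strand 2? yes. Count so far: 3
Gen 4: crossing 1x3. Involves strand 2? no. Count so far: 3
Gen 5: crossing 2x4. Involves strand 2? yes. Count so far: 4
Gen 6: crossing 1x4. Involves strand 2? no. Count so far: 4
Gen 7: crossing 1x2. Involves strand 2? yes. Count so far: 5
Gen 8: crossing 4x2. Involves strand 2? yes. Count so far: 6
Gen 9: crossing 4x1. Involves strand 2? no. Count so far: 6

Answer: 6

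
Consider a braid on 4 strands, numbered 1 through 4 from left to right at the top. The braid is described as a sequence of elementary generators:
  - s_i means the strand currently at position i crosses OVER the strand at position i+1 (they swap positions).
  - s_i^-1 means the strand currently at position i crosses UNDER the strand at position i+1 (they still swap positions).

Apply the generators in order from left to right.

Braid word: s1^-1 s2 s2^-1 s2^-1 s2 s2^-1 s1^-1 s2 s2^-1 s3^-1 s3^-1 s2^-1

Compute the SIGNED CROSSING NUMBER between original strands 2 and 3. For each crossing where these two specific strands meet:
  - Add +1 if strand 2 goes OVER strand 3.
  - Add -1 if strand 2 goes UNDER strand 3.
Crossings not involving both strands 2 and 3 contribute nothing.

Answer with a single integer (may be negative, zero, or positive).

Answer: -1

Derivation:
Gen 1: crossing 1x2. Both 2&3? no. Sum: 0
Gen 2: crossing 1x3. Both 2&3? no. Sum: 0
Gen 3: crossing 3x1. Both 2&3? no. Sum: 0
Gen 4: crossing 1x3. Both 2&3? no. Sum: 0
Gen 5: crossing 3x1. Both 2&3? no. Sum: 0
Gen 6: crossing 1x3. Both 2&3? no. Sum: 0
Gen 7: 2 under 3. Both 2&3? yes. Contrib: -1. Sum: -1
Gen 8: crossing 2x1. Both 2&3? no. Sum: -1
Gen 9: crossing 1x2. Both 2&3? no. Sum: -1
Gen 10: crossing 1x4. Both 2&3? no. Sum: -1
Gen 11: crossing 4x1. Both 2&3? no. Sum: -1
Gen 12: crossing 2x1. Both 2&3? no. Sum: -1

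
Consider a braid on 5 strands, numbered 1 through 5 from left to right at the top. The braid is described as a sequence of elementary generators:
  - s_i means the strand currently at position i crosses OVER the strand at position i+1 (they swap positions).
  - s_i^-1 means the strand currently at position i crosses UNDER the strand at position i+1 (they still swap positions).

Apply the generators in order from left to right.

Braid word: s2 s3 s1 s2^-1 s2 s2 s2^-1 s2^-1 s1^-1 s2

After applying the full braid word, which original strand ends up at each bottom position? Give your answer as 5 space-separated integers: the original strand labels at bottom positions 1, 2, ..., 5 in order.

Gen 1 (s2): strand 2 crosses over strand 3. Perm now: [1 3 2 4 5]
Gen 2 (s3): strand 2 crosses over strand 4. Perm now: [1 3 4 2 5]
Gen 3 (s1): strand 1 crosses over strand 3. Perm now: [3 1 4 2 5]
Gen 4 (s2^-1): strand 1 crosses under strand 4. Perm now: [3 4 1 2 5]
Gen 5 (s2): strand 4 crosses over strand 1. Perm now: [3 1 4 2 5]
Gen 6 (s2): strand 1 crosses over strand 4. Perm now: [3 4 1 2 5]
Gen 7 (s2^-1): strand 4 crosses under strand 1. Perm now: [3 1 4 2 5]
Gen 8 (s2^-1): strand 1 crosses under strand 4. Perm now: [3 4 1 2 5]
Gen 9 (s1^-1): strand 3 crosses under strand 4. Perm now: [4 3 1 2 5]
Gen 10 (s2): strand 3 crosses over strand 1. Perm now: [4 1 3 2 5]

Answer: 4 1 3 2 5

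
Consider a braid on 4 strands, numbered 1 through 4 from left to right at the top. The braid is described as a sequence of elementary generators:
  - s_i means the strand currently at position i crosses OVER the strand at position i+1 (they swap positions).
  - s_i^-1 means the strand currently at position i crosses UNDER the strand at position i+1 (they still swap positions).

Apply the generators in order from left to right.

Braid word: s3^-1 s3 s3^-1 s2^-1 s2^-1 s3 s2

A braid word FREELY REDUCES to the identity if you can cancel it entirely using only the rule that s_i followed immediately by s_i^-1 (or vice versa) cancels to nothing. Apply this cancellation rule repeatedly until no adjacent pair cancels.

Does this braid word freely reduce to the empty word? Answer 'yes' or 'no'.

Answer: no

Derivation:
Gen 1 (s3^-1): push. Stack: [s3^-1]
Gen 2 (s3): cancels prior s3^-1. Stack: []
Gen 3 (s3^-1): push. Stack: [s3^-1]
Gen 4 (s2^-1): push. Stack: [s3^-1 s2^-1]
Gen 5 (s2^-1): push. Stack: [s3^-1 s2^-1 s2^-1]
Gen 6 (s3): push. Stack: [s3^-1 s2^-1 s2^-1 s3]
Gen 7 (s2): push. Stack: [s3^-1 s2^-1 s2^-1 s3 s2]
Reduced word: s3^-1 s2^-1 s2^-1 s3 s2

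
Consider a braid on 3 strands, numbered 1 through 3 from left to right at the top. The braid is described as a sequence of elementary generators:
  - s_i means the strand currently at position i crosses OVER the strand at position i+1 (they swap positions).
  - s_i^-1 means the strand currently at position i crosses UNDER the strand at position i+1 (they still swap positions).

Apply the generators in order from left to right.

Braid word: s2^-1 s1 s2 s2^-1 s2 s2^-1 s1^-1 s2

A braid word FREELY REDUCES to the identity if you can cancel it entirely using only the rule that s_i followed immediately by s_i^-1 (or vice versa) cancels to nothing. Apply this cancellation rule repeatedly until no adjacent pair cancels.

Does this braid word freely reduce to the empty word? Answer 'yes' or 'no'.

Answer: yes

Derivation:
Gen 1 (s2^-1): push. Stack: [s2^-1]
Gen 2 (s1): push. Stack: [s2^-1 s1]
Gen 3 (s2): push. Stack: [s2^-1 s1 s2]
Gen 4 (s2^-1): cancels prior s2. Stack: [s2^-1 s1]
Gen 5 (s2): push. Stack: [s2^-1 s1 s2]
Gen 6 (s2^-1): cancels prior s2. Stack: [s2^-1 s1]
Gen 7 (s1^-1): cancels prior s1. Stack: [s2^-1]
Gen 8 (s2): cancels prior s2^-1. Stack: []
Reduced word: (empty)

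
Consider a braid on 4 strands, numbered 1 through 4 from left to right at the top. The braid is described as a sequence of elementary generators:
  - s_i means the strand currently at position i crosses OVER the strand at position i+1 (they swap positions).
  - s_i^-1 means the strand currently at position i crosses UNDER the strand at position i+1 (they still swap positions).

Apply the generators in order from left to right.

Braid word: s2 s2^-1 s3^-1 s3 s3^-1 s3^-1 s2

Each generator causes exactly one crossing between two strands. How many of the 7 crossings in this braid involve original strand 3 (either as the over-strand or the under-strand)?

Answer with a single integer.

Gen 1: crossing 2x3. Involves strand 3? yes. Count so far: 1
Gen 2: crossing 3x2. Involves strand 3? yes. Count so far: 2
Gen 3: crossing 3x4. Involves strand 3? yes. Count so far: 3
Gen 4: crossing 4x3. Involves strand 3? yes. Count so far: 4
Gen 5: crossing 3x4. Involves strand 3? yes. Count so far: 5
Gen 6: crossing 4x3. Involves strand 3? yes. Count so far: 6
Gen 7: crossing 2x3. Involves strand 3? yes. Count so far: 7

Answer: 7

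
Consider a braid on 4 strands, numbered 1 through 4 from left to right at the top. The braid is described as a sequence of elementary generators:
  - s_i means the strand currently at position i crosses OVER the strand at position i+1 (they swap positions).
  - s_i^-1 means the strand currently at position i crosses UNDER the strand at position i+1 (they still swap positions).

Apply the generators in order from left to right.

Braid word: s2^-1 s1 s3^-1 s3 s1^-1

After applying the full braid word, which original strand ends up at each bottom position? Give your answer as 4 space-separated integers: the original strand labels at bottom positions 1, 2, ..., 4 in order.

Gen 1 (s2^-1): strand 2 crosses under strand 3. Perm now: [1 3 2 4]
Gen 2 (s1): strand 1 crosses over strand 3. Perm now: [3 1 2 4]
Gen 3 (s3^-1): strand 2 crosses under strand 4. Perm now: [3 1 4 2]
Gen 4 (s3): strand 4 crosses over strand 2. Perm now: [3 1 2 4]
Gen 5 (s1^-1): strand 3 crosses under strand 1. Perm now: [1 3 2 4]

Answer: 1 3 2 4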